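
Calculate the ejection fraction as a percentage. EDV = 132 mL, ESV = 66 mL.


SV = EDV - ESV = 132 - 66 = 66 mL
EF = SV/EDV * 100 = 66/132 * 100
EF = 50%


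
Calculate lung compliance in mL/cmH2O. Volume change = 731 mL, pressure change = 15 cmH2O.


C = dV / dP
C = 731 / 15
C = 48.73 mL/cmH2O


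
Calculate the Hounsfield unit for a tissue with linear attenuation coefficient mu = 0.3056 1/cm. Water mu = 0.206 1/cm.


HU = ((mu_tissue - mu_water) / mu_water) * 1000
HU = ((0.3056 - 0.206) / 0.206) * 1000
HU = 483.5


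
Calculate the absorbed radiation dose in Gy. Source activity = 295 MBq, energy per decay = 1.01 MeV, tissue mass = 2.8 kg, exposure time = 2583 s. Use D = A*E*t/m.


A = 295 MBq = 2.9500e+08 Bq
E = 1.01 MeV = 1.61802e-13 J
D = A*E*t/m = 2.9500e+08*1.61802e-13*2583/2.8
D = 0.04403 Gy


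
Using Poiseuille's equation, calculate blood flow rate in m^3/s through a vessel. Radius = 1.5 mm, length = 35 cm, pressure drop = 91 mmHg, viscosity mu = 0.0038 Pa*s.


Q = pi*r^4*dP / (8*mu*L)
r = 0.0015 m, L = 0.35 m
dP = 91 mmHg = 12132.302 Pa
Q = 1.8135e-05 m^3/s


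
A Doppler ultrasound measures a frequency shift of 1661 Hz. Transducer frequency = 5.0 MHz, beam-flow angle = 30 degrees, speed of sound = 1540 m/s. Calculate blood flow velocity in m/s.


v = fd * c / (2 * f0 * cos(theta))
v = 1661 * 1540 / (2 * 5.0000e+06 * cos(30))
v = 0.2954 m/s


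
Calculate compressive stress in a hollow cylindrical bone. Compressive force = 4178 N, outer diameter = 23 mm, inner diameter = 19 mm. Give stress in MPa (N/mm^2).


A = pi*(r_o^2 - r_i^2)
r_o = 11.5 mm, r_i = 9.5 mm
A = 131.947 mm^2
sigma = F/A = 4178 / 131.947
sigma = 31.66 MPa


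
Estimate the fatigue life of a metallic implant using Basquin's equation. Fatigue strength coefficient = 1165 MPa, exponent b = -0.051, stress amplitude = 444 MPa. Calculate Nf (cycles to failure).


sigma_a = sigma_f' * (2Nf)^b
2Nf = (sigma_a/sigma_f')^(1/b)
2Nf = (444/1165)^(1/-0.051)
2Nf = 1.6389577e+08
Nf = 8.1948e+07


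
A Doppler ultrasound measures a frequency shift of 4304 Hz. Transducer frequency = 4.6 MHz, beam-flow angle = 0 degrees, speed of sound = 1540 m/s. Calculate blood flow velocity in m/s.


v = fd * c / (2 * f0 * cos(theta))
v = 4304 * 1540 / (2 * 4.6000e+06 * cos(0))
v = 0.7205 m/s


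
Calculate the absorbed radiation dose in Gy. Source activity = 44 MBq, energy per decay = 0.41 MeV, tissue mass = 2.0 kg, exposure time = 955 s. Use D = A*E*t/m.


A = 44 MBq = 4.4000e+07 Bq
E = 0.41 MeV = 6.5682e-14 J
D = A*E*t/m = 4.4000e+07*6.5682e-14*955/2.0
D = 0.00138 Gy


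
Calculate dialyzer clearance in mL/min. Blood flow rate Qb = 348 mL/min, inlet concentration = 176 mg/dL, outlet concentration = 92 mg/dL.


K = Qb * (Cb_in - Cb_out) / Cb_in
K = 348 * (176 - 92) / 176
K = 166.1 mL/min


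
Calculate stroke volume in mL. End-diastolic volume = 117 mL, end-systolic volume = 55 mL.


SV = EDV - ESV
SV = 117 - 55
SV = 62 mL


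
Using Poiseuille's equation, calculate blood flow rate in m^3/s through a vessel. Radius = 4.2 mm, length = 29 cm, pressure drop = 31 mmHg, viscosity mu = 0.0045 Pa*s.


Q = pi*r^4*dP / (8*mu*L)
r = 0.0042 m, L = 0.29 m
dP = 31 mmHg = 4132.982 Pa
Q = 3.8700e-04 m^3/s


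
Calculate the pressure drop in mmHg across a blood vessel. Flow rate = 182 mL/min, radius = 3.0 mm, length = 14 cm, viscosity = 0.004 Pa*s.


dP = 8*mu*L*Q / (pi*r^4)
Q = 182 mL/min = 3.03333e-06 m^3/s
dP = 53.4026 Pa = 53.4026 / 133.322 mmHg = 0.4006 mmHg


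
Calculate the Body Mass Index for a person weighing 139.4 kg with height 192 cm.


BMI = weight / height^2
height = 192 cm = 1.92 m
BMI = 139.4 / 1.92^2
BMI = 37.81 kg/m^2


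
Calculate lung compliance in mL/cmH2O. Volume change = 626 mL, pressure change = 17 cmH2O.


C = dV / dP
C = 626 / 17
C = 36.82 mL/cmH2O


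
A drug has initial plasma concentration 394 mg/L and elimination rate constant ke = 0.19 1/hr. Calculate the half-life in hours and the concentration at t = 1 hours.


t_half = ln(2) / ke = 0.693147 / 0.19 = 3.648 hr
C(t) = C0 * exp(-ke*t) = 394 * exp(-0.19*1)
C(1) = 325.8 mg/L


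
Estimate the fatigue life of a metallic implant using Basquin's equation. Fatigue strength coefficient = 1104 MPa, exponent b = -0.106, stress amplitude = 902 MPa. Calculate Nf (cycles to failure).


sigma_a = sigma_f' * (2Nf)^b
2Nf = (sigma_a/sigma_f')^(1/b)
2Nf = (902/1104)^(1/-0.106)
2Nf = 6.7289678
Nf = 3.364


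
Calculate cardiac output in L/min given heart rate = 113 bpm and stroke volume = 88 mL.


CO = HR * SV
CO = 113 * 88 / 1000
CO = 9.944 L/min


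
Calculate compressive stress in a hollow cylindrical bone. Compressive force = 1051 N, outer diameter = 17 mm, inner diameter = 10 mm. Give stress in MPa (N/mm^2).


A = pi*(r_o^2 - r_i^2)
r_o = 8.5 mm, r_i = 5 mm
A = 148.44 mm^2
sigma = F/A = 1051 / 148.44
sigma = 7.08 MPa


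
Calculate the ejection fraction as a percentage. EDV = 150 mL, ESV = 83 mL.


SV = EDV - ESV = 150 - 83 = 67 mL
EF = SV/EDV * 100 = 67/150 * 100
EF = 44.67%


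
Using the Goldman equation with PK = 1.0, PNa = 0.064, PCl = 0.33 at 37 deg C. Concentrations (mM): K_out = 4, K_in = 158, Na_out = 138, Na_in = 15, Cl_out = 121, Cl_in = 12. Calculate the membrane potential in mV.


Vm = (RT/F)*ln((PK*Ko + PNa*Nao + PCl*Cli)/(PK*Ki + PNa*Nai + PCl*Clo))
Numer = 16.792, Denom = 198.89
Vm = -66.06 mV


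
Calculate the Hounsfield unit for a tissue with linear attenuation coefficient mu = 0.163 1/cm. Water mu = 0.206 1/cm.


HU = ((mu_tissue - mu_water) / mu_water) * 1000
HU = ((0.163 - 0.206) / 0.206) * 1000
HU = -208.7


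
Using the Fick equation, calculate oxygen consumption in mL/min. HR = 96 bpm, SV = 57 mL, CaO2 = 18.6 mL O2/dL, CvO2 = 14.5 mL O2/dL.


CO = HR*SV = 96*57/1000 = 5.472 L/min
a-v O2 diff = 18.6 - 14.5 = 4.1 mL/dL
VO2 = CO * (CaO2-CvO2) * 10 dL/L
VO2 = 5.472 * 4.1 * 10
VO2 = 224.4 mL/min


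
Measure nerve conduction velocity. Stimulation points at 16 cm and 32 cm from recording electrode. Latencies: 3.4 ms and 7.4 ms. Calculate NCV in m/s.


Distance = (32 - 16) / 100 = 0.16 m
dt = (7.4 - 3.4) / 1000 = 0.004 s
NCV = dist / dt = 40 m/s


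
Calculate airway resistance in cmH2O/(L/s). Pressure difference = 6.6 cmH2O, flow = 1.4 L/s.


R = dP / flow
R = 6.6 / 1.4
R = 4.714 cmH2O/(L/s)


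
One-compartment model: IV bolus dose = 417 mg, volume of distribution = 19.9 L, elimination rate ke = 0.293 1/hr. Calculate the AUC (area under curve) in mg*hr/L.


C0 = Dose/Vd = 417/19.9 = 20.9548 mg/L
AUC = C0/ke = 20.9548/0.293
AUC = 71.52 mg*hr/L


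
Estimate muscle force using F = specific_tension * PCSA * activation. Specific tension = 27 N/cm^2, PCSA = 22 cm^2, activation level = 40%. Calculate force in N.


F = sigma * PCSA * activation
F = 27 * 22 * 0.4
F = 237.6 N


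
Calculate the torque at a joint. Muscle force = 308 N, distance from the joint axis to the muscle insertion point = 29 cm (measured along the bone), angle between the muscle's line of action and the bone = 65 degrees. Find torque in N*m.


Torque = F * d * sin(theta)   (moment arm = d*sin(theta))
d = 29 cm = 0.29 m
Torque = 308 * 0.29 * sin(65)
Torque = 80.95 N*m


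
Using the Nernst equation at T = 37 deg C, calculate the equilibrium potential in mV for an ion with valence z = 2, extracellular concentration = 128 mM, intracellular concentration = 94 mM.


E = (RT/(zF)) * ln(C_out/C_in)
T = 37 + 273.15 = 310.15 K
E = (8.314 * 310.15 / (2 * 96485)) * ln(128/94)
E = 4.126 mV


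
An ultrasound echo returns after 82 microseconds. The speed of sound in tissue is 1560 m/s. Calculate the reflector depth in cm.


depth = c * t / 2
t = 82 us = 8.2000e-05 s
depth = 1560 * 8.2000e-05 / 2
depth = 0.06396 m = 6.396 cm


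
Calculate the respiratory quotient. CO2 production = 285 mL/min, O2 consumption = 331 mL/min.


RQ = VCO2 / VO2
RQ = 285 / 331
RQ = 0.861


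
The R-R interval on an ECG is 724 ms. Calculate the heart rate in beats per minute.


HR = 60 / RR_interval(s)
RR = 724 ms = 0.724 s
HR = 60 / 0.724 = 82.87 bpm


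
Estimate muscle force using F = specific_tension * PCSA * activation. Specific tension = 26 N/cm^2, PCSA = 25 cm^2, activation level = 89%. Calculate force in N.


F = sigma * PCSA * activation
F = 26 * 25 * 0.89
F = 578.5 N


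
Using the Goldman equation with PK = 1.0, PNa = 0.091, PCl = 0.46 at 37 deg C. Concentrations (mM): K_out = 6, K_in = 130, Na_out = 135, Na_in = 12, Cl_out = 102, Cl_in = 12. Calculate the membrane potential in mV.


Vm = (RT/F)*ln((PK*Ko + PNa*Nao + PCl*Cli)/(PK*Ki + PNa*Nai + PCl*Clo))
Numer = 23.805, Denom = 178.012
Vm = -53.77 mV


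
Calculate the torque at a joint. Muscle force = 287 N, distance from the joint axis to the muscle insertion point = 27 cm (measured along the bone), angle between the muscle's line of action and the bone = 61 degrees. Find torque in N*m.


Torque = F * d * sin(theta)   (moment arm = d*sin(theta))
d = 27 cm = 0.27 m
Torque = 287 * 0.27 * sin(61)
Torque = 67.77 N*m


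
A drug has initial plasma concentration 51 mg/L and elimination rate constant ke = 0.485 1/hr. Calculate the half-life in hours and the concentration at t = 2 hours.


t_half = ln(2) / ke = 0.693147 / 0.485 = 1.429 hr
C(t) = C0 * exp(-ke*t) = 51 * exp(-0.485*2)
C(2) = 19.33 mg/L


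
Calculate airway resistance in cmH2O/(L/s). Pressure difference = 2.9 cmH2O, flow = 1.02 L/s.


R = dP / flow
R = 2.9 / 1.02
R = 2.843 cmH2O/(L/s)


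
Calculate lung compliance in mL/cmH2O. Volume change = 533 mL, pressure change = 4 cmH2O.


C = dV / dP
C = 533 / 4
C = 133.2 mL/cmH2O


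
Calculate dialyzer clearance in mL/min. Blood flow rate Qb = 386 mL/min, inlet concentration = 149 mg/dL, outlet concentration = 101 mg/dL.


K = Qb * (Cb_in - Cb_out) / Cb_in
K = 386 * (149 - 101) / 149
K = 124.3 mL/min


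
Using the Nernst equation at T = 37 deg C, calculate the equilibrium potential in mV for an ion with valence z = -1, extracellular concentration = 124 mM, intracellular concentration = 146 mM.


E = (RT/(zF)) * ln(C_out/C_in)
T = 37 + 273.15 = 310.15 K
E = (8.314 * 310.15 / (-1 * 96485)) * ln(124/146)
E = 4.365 mV


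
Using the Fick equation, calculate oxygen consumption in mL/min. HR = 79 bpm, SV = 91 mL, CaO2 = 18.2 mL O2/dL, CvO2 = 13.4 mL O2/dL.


CO = HR*SV = 79*91/1000 = 7.189 L/min
a-v O2 diff = 18.2 - 13.4 = 4.8 mL/dL
VO2 = CO * (CaO2-CvO2) * 10 dL/L
VO2 = 7.189 * 4.8 * 10
VO2 = 345.1 mL/min


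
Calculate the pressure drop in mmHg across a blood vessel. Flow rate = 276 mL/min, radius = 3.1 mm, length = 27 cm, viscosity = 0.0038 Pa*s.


dP = 8*mu*L*Q / (pi*r^4)
Q = 276 mL/min = 4.6e-06 m^3/s
dP = 130.136 Pa = 130.136 / 133.322 mmHg = 0.9761 mmHg


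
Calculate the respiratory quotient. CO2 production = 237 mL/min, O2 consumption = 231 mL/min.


RQ = VCO2 / VO2
RQ = 237 / 231
RQ = 1.026


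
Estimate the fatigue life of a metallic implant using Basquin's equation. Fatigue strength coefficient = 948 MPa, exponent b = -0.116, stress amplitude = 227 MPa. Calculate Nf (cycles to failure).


sigma_a = sigma_f' * (2Nf)^b
2Nf = (sigma_a/sigma_f')^(1/b)
2Nf = (227/948)^(1/-0.116)
2Nf = 224684.5
Nf = 1.123e+05


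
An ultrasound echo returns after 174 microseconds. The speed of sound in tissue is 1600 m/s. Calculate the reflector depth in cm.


depth = c * t / 2
t = 174 us = 1.7400e-04 s
depth = 1600 * 1.7400e-04 / 2
depth = 0.1392 m = 13.92 cm


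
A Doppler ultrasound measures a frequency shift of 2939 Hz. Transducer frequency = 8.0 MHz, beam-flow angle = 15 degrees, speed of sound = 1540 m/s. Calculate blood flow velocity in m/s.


v = fd * c / (2 * f0 * cos(theta))
v = 2939 * 1540 / (2 * 8.0000e+06 * cos(15))
v = 0.2929 m/s


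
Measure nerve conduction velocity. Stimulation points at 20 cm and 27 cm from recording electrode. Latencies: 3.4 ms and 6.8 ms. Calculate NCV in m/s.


Distance = (27 - 20) / 100 = 0.07 m
dt = (6.8 - 3.4) / 1000 = 0.0034 s
NCV = dist / dt = 20.59 m/s


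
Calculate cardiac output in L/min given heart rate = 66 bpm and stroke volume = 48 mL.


CO = HR * SV
CO = 66 * 48 / 1000
CO = 3.168 L/min


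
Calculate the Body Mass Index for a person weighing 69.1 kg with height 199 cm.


BMI = weight / height^2
height = 199 cm = 1.99 m
BMI = 69.1 / 1.99^2
BMI = 17.45 kg/m^2


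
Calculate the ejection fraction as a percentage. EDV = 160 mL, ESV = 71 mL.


SV = EDV - ESV = 160 - 71 = 89 mL
EF = SV/EDV * 100 = 89/160 * 100
EF = 55.62%


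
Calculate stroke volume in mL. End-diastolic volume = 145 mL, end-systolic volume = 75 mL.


SV = EDV - ESV
SV = 145 - 75
SV = 70 mL


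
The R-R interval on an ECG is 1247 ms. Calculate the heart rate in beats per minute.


HR = 60 / RR_interval(s)
RR = 1247 ms = 1.247 s
HR = 60 / 1.247 = 48.12 bpm


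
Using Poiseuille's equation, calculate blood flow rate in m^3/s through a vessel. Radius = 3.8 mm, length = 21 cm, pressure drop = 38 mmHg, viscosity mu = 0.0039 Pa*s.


Q = pi*r^4*dP / (8*mu*L)
r = 0.0038 m, L = 0.21 m
dP = 38 mmHg = 5066.236 Pa
Q = 5.0652e-04 m^3/s


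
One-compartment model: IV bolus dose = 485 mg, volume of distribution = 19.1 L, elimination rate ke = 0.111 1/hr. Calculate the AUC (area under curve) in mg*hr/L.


C0 = Dose/Vd = 485/19.1 = 25.3927 mg/L
AUC = C0/ke = 25.3927/0.111
AUC = 228.8 mg*hr/L


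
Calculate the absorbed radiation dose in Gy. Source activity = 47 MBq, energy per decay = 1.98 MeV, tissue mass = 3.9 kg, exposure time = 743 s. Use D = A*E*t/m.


A = 47 MBq = 4.7000e+07 Bq
E = 1.98 MeV = 3.17196e-13 J
D = A*E*t/m = 4.7000e+07*3.17196e-13*743/3.9
D = 0.00284 Gy


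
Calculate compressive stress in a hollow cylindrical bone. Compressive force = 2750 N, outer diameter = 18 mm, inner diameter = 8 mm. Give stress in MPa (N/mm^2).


A = pi*(r_o^2 - r_i^2)
r_o = 9 mm, r_i = 4 mm
A = 204.204 mm^2
sigma = F/A = 2750 / 204.204
sigma = 13.47 MPa


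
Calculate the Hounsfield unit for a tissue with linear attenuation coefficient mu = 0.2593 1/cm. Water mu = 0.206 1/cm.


HU = ((mu_tissue - mu_water) / mu_water) * 1000
HU = ((0.2593 - 0.206) / 0.206) * 1000
HU = 258.7


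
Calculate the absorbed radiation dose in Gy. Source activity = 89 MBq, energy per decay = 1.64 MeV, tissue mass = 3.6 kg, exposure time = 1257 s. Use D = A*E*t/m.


A = 89 MBq = 8.9000e+07 Bq
E = 1.64 MeV = 2.62728e-13 J
D = A*E*t/m = 8.9000e+07*2.62728e-13*1257/3.6
D = 0.008164 Gy


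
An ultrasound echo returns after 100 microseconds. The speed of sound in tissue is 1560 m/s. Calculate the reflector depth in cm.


depth = c * t / 2
t = 100 us = 1.0000e-04 s
depth = 1560 * 1.0000e-04 / 2
depth = 0.078 m = 7.8 cm


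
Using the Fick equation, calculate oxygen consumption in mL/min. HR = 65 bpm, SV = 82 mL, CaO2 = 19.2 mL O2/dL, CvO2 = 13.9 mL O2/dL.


CO = HR*SV = 65*82/1000 = 5.33 L/min
a-v O2 diff = 19.2 - 13.9 = 5.3 mL/dL
VO2 = CO * (CaO2-CvO2) * 10 dL/L
VO2 = 5.33 * 5.3 * 10
VO2 = 282.5 mL/min


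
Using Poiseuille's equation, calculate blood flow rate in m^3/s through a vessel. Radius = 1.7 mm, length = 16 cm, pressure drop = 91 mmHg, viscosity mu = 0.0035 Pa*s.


Q = pi*r^4*dP / (8*mu*L)
r = 0.0017 m, L = 0.16 m
dP = 91 mmHg = 12132.302 Pa
Q = 7.1058e-05 m^3/s


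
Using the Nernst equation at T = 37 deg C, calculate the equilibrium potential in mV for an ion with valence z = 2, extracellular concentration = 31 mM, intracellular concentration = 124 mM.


E = (RT/(zF)) * ln(C_out/C_in)
T = 37 + 273.15 = 310.15 K
E = (8.314 * 310.15 / (2 * 96485)) * ln(31/124)
E = -18.52 mV


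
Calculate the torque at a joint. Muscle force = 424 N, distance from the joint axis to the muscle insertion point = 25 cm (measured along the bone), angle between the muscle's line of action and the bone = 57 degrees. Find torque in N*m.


Torque = F * d * sin(theta)   (moment arm = d*sin(theta))
d = 25 cm = 0.25 m
Torque = 424 * 0.25 * sin(57)
Torque = 88.9 N*m


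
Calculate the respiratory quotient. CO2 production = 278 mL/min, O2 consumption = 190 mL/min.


RQ = VCO2 / VO2
RQ = 278 / 190
RQ = 1.463


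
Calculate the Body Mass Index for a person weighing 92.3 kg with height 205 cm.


BMI = weight / height^2
height = 205 cm = 2.05 m
BMI = 92.3 / 2.05^2
BMI = 21.96 kg/m^2


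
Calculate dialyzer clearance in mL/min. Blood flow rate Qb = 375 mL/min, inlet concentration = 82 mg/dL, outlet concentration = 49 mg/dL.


K = Qb * (Cb_in - Cb_out) / Cb_in
K = 375 * (82 - 49) / 82
K = 150.9 mL/min


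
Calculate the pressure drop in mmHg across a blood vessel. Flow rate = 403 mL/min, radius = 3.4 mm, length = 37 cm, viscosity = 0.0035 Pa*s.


dP = 8*mu*L*Q / (pi*r^4)
Q = 403 mL/min = 6.71667e-06 m^3/s
dP = 165.748 Pa = 165.748 / 133.322 mmHg = 1.243 mmHg


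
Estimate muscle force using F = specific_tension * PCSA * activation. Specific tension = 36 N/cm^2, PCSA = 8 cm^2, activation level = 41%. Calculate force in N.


F = sigma * PCSA * activation
F = 36 * 8 * 0.41
F = 118.1 N


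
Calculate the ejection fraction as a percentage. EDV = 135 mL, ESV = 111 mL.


SV = EDV - ESV = 135 - 111 = 24 mL
EF = SV/EDV * 100 = 24/135 * 100
EF = 17.78%


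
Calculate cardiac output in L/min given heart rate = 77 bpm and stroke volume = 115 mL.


CO = HR * SV
CO = 77 * 115 / 1000
CO = 8.855 L/min


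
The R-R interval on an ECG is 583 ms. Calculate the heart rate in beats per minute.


HR = 60 / RR_interval(s)
RR = 583 ms = 0.583 s
HR = 60 / 0.583 = 102.9 bpm


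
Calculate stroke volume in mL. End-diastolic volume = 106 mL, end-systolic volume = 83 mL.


SV = EDV - ESV
SV = 106 - 83
SV = 23 mL


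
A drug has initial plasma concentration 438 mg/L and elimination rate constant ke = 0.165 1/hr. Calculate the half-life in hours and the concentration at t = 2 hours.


t_half = ln(2) / ke = 0.693147 / 0.165 = 4.201 hr
C(t) = C0 * exp(-ke*t) = 438 * exp(-0.165*2)
C(2) = 314.9 mg/L


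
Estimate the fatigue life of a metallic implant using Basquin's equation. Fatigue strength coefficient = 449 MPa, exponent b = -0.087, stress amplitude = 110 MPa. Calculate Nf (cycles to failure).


sigma_a = sigma_f' * (2Nf)^b
2Nf = (sigma_a/sigma_f')^(1/b)
2Nf = (110/449)^(1/-0.087)
2Nf = 10502831
Nf = 5.2514e+06


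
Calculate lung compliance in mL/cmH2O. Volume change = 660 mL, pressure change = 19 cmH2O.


C = dV / dP
C = 660 / 19
C = 34.74 mL/cmH2O


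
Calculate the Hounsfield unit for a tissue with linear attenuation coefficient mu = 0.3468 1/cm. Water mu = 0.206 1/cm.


HU = ((mu_tissue - mu_water) / mu_water) * 1000
HU = ((0.3468 - 0.206) / 0.206) * 1000
HU = 683.5


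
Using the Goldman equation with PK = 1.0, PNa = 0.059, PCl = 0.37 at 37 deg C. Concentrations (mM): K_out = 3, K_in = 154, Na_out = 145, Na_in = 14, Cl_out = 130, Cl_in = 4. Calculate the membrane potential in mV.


Vm = (RT/F)*ln((PK*Ko + PNa*Nao + PCl*Cli)/(PK*Ki + PNa*Nai + PCl*Clo))
Numer = 13.035, Denom = 202.926
Vm = -73.37 mV


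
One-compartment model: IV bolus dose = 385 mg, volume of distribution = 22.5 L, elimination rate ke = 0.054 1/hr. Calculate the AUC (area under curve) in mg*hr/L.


C0 = Dose/Vd = 385/22.5 = 17.1111 mg/L
AUC = C0/ke = 17.1111/0.054
AUC = 316.9 mg*hr/L


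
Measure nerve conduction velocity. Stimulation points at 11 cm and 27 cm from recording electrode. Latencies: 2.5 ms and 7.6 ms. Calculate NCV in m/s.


Distance = (27 - 11) / 100 = 0.16 m
dt = (7.6 - 2.5) / 1000 = 0.0051 s
NCV = dist / dt = 31.37 m/s


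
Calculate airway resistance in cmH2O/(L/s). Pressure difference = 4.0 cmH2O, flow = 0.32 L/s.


R = dP / flow
R = 4.0 / 0.32
R = 12.5 cmH2O/(L/s)


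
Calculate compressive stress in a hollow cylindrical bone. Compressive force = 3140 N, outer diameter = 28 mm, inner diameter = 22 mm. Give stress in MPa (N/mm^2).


A = pi*(r_o^2 - r_i^2)
r_o = 14 mm, r_i = 11 mm
A = 235.619 mm^2
sigma = F/A = 3140 / 235.619
sigma = 13.33 MPa


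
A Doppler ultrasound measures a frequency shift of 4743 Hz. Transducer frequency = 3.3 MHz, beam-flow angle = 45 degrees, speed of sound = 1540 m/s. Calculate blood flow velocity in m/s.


v = fd * c / (2 * f0 * cos(theta))
v = 4743 * 1540 / (2 * 3.3000e+06 * cos(45))
v = 1.565 m/s


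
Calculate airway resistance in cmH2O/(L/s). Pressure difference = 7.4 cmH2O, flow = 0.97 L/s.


R = dP / flow
R = 7.4 / 0.97
R = 7.629 cmH2O/(L/s)


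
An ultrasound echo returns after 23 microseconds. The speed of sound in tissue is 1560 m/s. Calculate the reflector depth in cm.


depth = c * t / 2
t = 23 us = 2.3000e-05 s
depth = 1560 * 2.3000e-05 / 2
depth = 0.01794 m = 1.794 cm


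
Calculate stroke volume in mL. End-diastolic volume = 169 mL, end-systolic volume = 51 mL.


SV = EDV - ESV
SV = 169 - 51
SV = 118 mL


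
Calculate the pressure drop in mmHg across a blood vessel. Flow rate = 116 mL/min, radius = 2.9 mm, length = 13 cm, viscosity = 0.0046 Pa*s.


dP = 8*mu*L*Q / (pi*r^4)
Q = 116 mL/min = 1.93333e-06 m^3/s
dP = 41.6251 Pa = 41.6251 / 133.322 mmHg = 0.3122 mmHg


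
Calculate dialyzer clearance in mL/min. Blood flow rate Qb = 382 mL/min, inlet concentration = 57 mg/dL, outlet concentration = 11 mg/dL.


K = Qb * (Cb_in - Cb_out) / Cb_in
K = 382 * (57 - 11) / 57
K = 308.3 mL/min


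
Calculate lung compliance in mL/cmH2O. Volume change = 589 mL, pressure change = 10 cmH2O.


C = dV / dP
C = 589 / 10
C = 58.9 mL/cmH2O


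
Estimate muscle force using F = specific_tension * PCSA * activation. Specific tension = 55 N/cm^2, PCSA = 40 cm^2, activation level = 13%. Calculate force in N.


F = sigma * PCSA * activation
F = 55 * 40 * 0.13
F = 286 N


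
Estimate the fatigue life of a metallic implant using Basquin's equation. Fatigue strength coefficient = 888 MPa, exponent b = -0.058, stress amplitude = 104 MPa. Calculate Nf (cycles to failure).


sigma_a = sigma_f' * (2Nf)^b
2Nf = (sigma_a/sigma_f')^(1/b)
2Nf = (104/888)^(1/-0.058)
2Nf = 1.1435876e+16
Nf = 5.7179e+15


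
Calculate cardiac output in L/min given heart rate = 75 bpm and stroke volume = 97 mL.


CO = HR * SV
CO = 75 * 97 / 1000
CO = 7.275 L/min


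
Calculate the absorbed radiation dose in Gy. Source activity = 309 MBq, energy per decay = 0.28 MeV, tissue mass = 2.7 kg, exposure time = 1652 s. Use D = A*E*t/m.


A = 309 MBq = 3.0900e+08 Bq
E = 0.28 MeV = 4.4856e-14 J
D = A*E*t/m = 3.0900e+08*4.4856e-14*1652/2.7
D = 0.008481 Gy


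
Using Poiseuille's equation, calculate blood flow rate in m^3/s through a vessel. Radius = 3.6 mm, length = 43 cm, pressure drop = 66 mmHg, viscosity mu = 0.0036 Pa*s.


Q = pi*r^4*dP / (8*mu*L)
r = 0.0036 m, L = 0.43 m
dP = 66 mmHg = 8799.252 Pa
Q = 3.7493e-04 m^3/s


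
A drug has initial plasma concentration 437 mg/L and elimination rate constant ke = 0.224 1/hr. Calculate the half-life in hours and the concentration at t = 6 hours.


t_half = ln(2) / ke = 0.693147 / 0.224 = 3.094 hr
C(t) = C0 * exp(-ke*t) = 437 * exp(-0.224*6)
C(6) = 114 mg/L


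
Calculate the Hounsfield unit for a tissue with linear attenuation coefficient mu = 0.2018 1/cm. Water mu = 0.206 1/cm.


HU = ((mu_tissue - mu_water) / mu_water) * 1000
HU = ((0.2018 - 0.206) / 0.206) * 1000
HU = -20.39


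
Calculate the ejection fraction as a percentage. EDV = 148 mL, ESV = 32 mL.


SV = EDV - ESV = 148 - 32 = 116 mL
EF = SV/EDV * 100 = 116/148 * 100
EF = 78.38%


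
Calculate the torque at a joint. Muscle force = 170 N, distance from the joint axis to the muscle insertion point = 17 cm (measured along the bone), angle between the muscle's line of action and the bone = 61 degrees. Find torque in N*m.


Torque = F * d * sin(theta)   (moment arm = d*sin(theta))
d = 17 cm = 0.17 m
Torque = 170 * 0.17 * sin(61)
Torque = 25.28 N*m


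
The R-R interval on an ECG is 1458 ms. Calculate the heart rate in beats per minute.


HR = 60 / RR_interval(s)
RR = 1458 ms = 1.458 s
HR = 60 / 1.458 = 41.15 bpm


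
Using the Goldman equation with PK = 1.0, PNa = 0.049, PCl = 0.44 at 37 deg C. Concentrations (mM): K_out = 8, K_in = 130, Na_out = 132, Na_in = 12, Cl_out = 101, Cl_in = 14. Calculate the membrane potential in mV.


Vm = (RT/F)*ln((PK*Ko + PNa*Nao + PCl*Cli)/(PK*Ki + PNa*Nai + PCl*Clo))
Numer = 20.628, Denom = 175.028
Vm = -57.15 mV


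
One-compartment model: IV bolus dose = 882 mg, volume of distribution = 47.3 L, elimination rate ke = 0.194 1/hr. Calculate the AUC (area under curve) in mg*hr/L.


C0 = Dose/Vd = 882/47.3 = 18.6469 mg/L
AUC = C0/ke = 18.6469/0.194
AUC = 96.12 mg*hr/L


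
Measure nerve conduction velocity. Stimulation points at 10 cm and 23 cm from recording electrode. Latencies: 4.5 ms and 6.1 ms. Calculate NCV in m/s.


Distance = (23 - 10) / 100 = 0.13 m
dt = (6.1 - 4.5) / 1000 = 0.0016 s
NCV = dist / dt = 81.25 m/s


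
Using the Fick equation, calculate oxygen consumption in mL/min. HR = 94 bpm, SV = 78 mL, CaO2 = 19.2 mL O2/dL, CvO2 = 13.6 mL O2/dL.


CO = HR*SV = 94*78/1000 = 7.332 L/min
a-v O2 diff = 19.2 - 13.6 = 5.6 mL/dL
VO2 = CO * (CaO2-CvO2) * 10 dL/L
VO2 = 7.332 * 5.6 * 10
VO2 = 410.6 mL/min


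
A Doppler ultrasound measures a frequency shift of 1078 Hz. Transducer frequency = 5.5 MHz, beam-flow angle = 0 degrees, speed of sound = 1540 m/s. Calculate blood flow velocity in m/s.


v = fd * c / (2 * f0 * cos(theta))
v = 1078 * 1540 / (2 * 5.5000e+06 * cos(0))
v = 0.1509 m/s


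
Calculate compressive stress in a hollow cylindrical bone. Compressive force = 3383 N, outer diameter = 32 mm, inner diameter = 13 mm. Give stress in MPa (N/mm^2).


A = pi*(r_o^2 - r_i^2)
r_o = 16 mm, r_i = 6.5 mm
A = 671.515 mm^2
sigma = F/A = 3383 / 671.515
sigma = 5.038 MPa


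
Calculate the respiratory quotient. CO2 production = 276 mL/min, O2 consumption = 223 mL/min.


RQ = VCO2 / VO2
RQ = 276 / 223
RQ = 1.238


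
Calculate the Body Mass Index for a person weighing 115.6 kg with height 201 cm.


BMI = weight / height^2
height = 201 cm = 2.01 m
BMI = 115.6 / 2.01^2
BMI = 28.61 kg/m^2


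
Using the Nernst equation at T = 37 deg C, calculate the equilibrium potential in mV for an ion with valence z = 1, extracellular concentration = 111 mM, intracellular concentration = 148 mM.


E = (RT/(zF)) * ln(C_out/C_in)
T = 37 + 273.15 = 310.15 K
E = (8.314 * 310.15 / (1 * 96485)) * ln(111/148)
E = -7.688 mV


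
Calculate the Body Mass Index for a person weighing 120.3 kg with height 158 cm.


BMI = weight / height^2
height = 158 cm = 1.58 m
BMI = 120.3 / 1.58^2
BMI = 48.19 kg/m^2


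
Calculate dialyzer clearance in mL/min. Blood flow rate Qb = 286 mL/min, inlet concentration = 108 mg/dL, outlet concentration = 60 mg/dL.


K = Qb * (Cb_in - Cb_out) / Cb_in
K = 286 * (108 - 60) / 108
K = 127.1 mL/min


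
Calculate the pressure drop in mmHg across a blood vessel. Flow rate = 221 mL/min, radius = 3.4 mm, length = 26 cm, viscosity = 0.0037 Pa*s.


dP = 8*mu*L*Q / (pi*r^4)
Q = 221 mL/min = 3.68333e-06 m^3/s
dP = 67.5212 Pa = 67.5212 / 133.322 mmHg = 0.5065 mmHg


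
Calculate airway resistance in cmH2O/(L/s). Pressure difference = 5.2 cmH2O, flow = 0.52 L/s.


R = dP / flow
R = 5.2 / 0.52
R = 10 cmH2O/(L/s)


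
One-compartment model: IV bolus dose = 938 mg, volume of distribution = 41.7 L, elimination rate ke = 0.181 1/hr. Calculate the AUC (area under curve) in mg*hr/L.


C0 = Dose/Vd = 938/41.7 = 22.494 mg/L
AUC = C0/ke = 22.494/0.181
AUC = 124.3 mg*hr/L


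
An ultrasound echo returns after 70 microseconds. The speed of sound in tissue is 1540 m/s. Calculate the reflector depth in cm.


depth = c * t / 2
t = 70 us = 7.0000e-05 s
depth = 1540 * 7.0000e-05 / 2
depth = 0.0539 m = 5.39 cm


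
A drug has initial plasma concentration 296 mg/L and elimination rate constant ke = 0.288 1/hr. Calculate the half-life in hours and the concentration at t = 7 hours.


t_half = ln(2) / ke = 0.693147 / 0.288 = 2.407 hr
C(t) = C0 * exp(-ke*t) = 296 * exp(-0.288*7)
C(7) = 39.42 mg/L


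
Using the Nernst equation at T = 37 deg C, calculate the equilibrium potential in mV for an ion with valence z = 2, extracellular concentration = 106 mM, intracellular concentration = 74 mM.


E = (RT/(zF)) * ln(C_out/C_in)
T = 37 + 273.15 = 310.15 K
E = (8.314 * 310.15 / (2 * 96485)) * ln(106/74)
E = 4.802 mV


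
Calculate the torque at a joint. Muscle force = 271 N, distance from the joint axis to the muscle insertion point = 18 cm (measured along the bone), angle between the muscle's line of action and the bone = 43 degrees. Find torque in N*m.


Torque = F * d * sin(theta)   (moment arm = d*sin(theta))
d = 18 cm = 0.18 m
Torque = 271 * 0.18 * sin(43)
Torque = 33.27 N*m


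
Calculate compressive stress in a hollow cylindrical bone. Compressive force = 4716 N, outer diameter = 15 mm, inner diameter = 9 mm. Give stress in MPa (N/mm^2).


A = pi*(r_o^2 - r_i^2)
r_o = 7.5 mm, r_i = 4.5 mm
A = 113.097 mm^2
sigma = F/A = 4716 / 113.097
sigma = 41.7 MPa


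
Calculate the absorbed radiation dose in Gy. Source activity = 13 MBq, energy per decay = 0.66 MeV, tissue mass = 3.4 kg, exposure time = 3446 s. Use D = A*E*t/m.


A = 13 MBq = 1.3000e+07 Bq
E = 0.66 MeV = 1.05732e-13 J
D = A*E*t/m = 1.3000e+07*1.05732e-13*3446/3.4
D = 0.001393 Gy


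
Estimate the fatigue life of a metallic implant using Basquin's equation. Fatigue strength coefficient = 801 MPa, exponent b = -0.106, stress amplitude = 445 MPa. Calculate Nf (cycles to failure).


sigma_a = sigma_f' * (2Nf)^b
2Nf = (sigma_a/sigma_f')^(1/b)
2Nf = (445/801)^(1/-0.106)
2Nf = 255.99482
Nf = 128


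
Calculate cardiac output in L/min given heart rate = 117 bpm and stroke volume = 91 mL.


CO = HR * SV
CO = 117 * 91 / 1000
CO = 10.65 L/min


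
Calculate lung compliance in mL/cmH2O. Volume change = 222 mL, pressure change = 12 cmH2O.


C = dV / dP
C = 222 / 12
C = 18.5 mL/cmH2O


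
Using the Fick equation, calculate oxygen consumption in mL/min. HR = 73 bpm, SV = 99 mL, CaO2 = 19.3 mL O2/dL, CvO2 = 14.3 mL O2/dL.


CO = HR*SV = 73*99/1000 = 7.227 L/min
a-v O2 diff = 19.3 - 14.3 = 5 mL/dL
VO2 = CO * (CaO2-CvO2) * 10 dL/L
VO2 = 7.227 * 5 * 10
VO2 = 361.4 mL/min


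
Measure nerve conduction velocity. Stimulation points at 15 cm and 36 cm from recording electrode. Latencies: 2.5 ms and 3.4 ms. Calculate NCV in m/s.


Distance = (36 - 15) / 100 = 0.21 m
dt = (3.4 - 2.5) / 1000 = 9.0000e-04 s
NCV = dist / dt = 233.3 m/s


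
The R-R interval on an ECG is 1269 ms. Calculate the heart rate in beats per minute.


HR = 60 / RR_interval(s)
RR = 1269 ms = 1.269 s
HR = 60 / 1.269 = 47.28 bpm


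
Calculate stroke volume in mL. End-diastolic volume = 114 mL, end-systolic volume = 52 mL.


SV = EDV - ESV
SV = 114 - 52
SV = 62 mL


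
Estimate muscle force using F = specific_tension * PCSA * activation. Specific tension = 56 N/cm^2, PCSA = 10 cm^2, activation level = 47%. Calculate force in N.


F = sigma * PCSA * activation
F = 56 * 10 * 0.47
F = 263.2 N


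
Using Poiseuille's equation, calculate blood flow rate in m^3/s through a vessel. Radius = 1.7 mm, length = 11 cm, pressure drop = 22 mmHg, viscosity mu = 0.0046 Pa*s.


Q = pi*r^4*dP / (8*mu*L)
r = 0.0017 m, L = 0.11 m
dP = 22 mmHg = 2933.084 Pa
Q = 1.9012e-05 m^3/s


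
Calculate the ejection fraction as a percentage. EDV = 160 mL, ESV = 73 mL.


SV = EDV - ESV = 160 - 73 = 87 mL
EF = SV/EDV * 100 = 87/160 * 100
EF = 54.37%


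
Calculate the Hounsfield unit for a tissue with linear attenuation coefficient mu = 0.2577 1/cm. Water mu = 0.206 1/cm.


HU = ((mu_tissue - mu_water) / mu_water) * 1000
HU = ((0.2577 - 0.206) / 0.206) * 1000
HU = 251


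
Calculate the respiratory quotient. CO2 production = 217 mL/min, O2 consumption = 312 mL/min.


RQ = VCO2 / VO2
RQ = 217 / 312
RQ = 0.6955


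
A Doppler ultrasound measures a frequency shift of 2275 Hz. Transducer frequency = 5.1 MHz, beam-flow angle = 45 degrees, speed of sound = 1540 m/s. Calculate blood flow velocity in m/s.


v = fd * c / (2 * f0 * cos(theta))
v = 2275 * 1540 / (2 * 5.1000e+06 * cos(45))
v = 0.4858 m/s


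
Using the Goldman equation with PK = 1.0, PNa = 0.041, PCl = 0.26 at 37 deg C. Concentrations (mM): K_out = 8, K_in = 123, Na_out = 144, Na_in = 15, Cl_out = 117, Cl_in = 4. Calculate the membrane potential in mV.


Vm = (RT/F)*ln((PK*Ko + PNa*Nao + PCl*Cli)/(PK*Ki + PNa*Nai + PCl*Clo))
Numer = 14.944, Denom = 154.035
Vm = -62.35 mV


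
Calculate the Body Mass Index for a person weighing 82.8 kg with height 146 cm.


BMI = weight / height^2
height = 146 cm = 1.46 m
BMI = 82.8 / 1.46^2
BMI = 38.84 kg/m^2


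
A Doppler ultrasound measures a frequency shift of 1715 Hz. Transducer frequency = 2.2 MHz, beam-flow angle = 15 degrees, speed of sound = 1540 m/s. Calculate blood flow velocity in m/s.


v = fd * c / (2 * f0 * cos(theta))
v = 1715 * 1540 / (2 * 2.2000e+06 * cos(15))
v = 0.6214 m/s


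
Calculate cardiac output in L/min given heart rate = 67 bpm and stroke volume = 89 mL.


CO = HR * SV
CO = 67 * 89 / 1000
CO = 5.963 L/min


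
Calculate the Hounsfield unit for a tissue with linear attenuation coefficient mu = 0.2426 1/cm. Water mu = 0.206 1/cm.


HU = ((mu_tissue - mu_water) / mu_water) * 1000
HU = ((0.2426 - 0.206) / 0.206) * 1000
HU = 177.7


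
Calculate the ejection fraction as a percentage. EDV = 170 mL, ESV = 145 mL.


SV = EDV - ESV = 170 - 145 = 25 mL
EF = SV/EDV * 100 = 25/170 * 100
EF = 14.71%


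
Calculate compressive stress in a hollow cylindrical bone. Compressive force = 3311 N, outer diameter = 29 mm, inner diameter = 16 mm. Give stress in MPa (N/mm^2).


A = pi*(r_o^2 - r_i^2)
r_o = 14.5 mm, r_i = 8 mm
A = 459.458 mm^2
sigma = F/A = 3311 / 459.458
sigma = 7.206 MPa


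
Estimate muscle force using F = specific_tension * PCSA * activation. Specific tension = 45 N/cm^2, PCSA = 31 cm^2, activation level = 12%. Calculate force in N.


F = sigma * PCSA * activation
F = 45 * 31 * 0.12
F = 167.4 N


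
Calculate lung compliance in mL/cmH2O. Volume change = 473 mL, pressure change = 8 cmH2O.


C = dV / dP
C = 473 / 8
C = 59.12 mL/cmH2O


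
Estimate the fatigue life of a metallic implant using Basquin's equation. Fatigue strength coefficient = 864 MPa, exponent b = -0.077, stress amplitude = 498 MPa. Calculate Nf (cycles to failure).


sigma_a = sigma_f' * (2Nf)^b
2Nf = (sigma_a/sigma_f')^(1/b)
2Nf = (498/864)^(1/-0.077)
2Nf = 1281.1194
Nf = 640.6


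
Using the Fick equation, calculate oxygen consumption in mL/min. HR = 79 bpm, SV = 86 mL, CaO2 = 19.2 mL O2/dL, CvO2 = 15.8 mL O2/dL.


CO = HR*SV = 79*86/1000 = 6.794 L/min
a-v O2 diff = 19.2 - 15.8 = 3.4 mL/dL
VO2 = CO * (CaO2-CvO2) * 10 dL/L
VO2 = 6.794 * 3.4 * 10
VO2 = 231 mL/min


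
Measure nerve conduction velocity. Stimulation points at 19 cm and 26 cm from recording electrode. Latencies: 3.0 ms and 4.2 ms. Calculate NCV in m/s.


Distance = (26 - 19) / 100 = 0.07 m
dt = (4.2 - 3.0) / 1000 = 0.0012 s
NCV = dist / dt = 58.33 m/s


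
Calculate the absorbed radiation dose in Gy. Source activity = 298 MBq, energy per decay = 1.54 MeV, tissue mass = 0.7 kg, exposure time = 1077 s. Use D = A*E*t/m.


A = 298 MBq = 2.9800e+08 Bq
E = 1.54 MeV = 2.46708e-13 J
D = A*E*t/m = 2.9800e+08*2.46708e-13*1077/0.7
D = 0.1131 Gy


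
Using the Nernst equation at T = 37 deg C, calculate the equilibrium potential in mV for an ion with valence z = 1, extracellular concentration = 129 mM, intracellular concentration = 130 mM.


E = (RT/(zF)) * ln(C_out/C_in)
T = 37 + 273.15 = 310.15 K
E = (8.314 * 310.15 / (1 * 96485)) * ln(129/130)
E = -0.2064 mV


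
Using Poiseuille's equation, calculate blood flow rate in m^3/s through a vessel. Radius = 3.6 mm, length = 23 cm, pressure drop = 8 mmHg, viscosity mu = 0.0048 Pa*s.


Q = pi*r^4*dP / (8*mu*L)
r = 0.0036 m, L = 0.23 m
dP = 8 mmHg = 1066.576 Pa
Q = 6.3722e-05 m^3/s


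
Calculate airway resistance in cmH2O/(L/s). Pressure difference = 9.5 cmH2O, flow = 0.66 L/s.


R = dP / flow
R = 9.5 / 0.66
R = 14.39 cmH2O/(L/s)


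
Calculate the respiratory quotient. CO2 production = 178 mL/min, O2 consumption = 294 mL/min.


RQ = VCO2 / VO2
RQ = 178 / 294
RQ = 0.6054


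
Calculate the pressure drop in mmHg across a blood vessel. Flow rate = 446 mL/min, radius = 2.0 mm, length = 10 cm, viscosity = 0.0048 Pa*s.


dP = 8*mu*L*Q / (pi*r^4)
Q = 446 mL/min = 7.43333e-06 m^3/s
dP = 567.865 Pa = 567.865 / 133.322 mmHg = 4.259 mmHg


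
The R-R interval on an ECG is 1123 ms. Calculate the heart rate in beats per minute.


HR = 60 / RR_interval(s)
RR = 1123 ms = 1.123 s
HR = 60 / 1.123 = 53.43 bpm


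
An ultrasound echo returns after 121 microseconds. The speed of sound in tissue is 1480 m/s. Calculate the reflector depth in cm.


depth = c * t / 2
t = 121 us = 1.2100e-04 s
depth = 1480 * 1.2100e-04 / 2
depth = 0.08954 m = 8.954 cm


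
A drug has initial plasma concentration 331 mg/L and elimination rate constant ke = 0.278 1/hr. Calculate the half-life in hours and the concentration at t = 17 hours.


t_half = ln(2) / ke = 0.693147 / 0.278 = 2.493 hr
C(t) = C0 * exp(-ke*t) = 331 * exp(-0.278*17)
C(17) = 2.933 mg/L


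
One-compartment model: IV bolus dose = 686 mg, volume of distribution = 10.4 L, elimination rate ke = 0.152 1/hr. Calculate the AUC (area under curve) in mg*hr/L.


C0 = Dose/Vd = 686/10.4 = 65.9615 mg/L
AUC = C0/ke = 65.9615/0.152
AUC = 434 mg*hr/L


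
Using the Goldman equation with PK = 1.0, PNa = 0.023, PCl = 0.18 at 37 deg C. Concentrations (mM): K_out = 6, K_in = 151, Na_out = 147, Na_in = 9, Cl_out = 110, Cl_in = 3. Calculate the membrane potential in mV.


Vm = (RT/F)*ln((PK*Ko + PNa*Nao + PCl*Cli)/(PK*Ki + PNa*Nai + PCl*Clo))
Numer = 9.921, Denom = 171.007
Vm = -76.09 mV


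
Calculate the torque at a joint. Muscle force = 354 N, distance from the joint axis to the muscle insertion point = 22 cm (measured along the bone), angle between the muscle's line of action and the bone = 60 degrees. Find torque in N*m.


Torque = F * d * sin(theta)   (moment arm = d*sin(theta))
d = 22 cm = 0.22 m
Torque = 354 * 0.22 * sin(60)
Torque = 67.45 N*m


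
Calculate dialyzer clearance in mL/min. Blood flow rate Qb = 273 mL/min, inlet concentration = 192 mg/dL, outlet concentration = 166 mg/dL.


K = Qb * (Cb_in - Cb_out) / Cb_in
K = 273 * (192 - 166) / 192
K = 36.97 mL/min


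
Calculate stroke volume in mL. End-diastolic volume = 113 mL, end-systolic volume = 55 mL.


SV = EDV - ESV
SV = 113 - 55
SV = 58 mL


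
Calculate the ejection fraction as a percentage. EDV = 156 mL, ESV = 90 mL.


SV = EDV - ESV = 156 - 90 = 66 mL
EF = SV/EDV * 100 = 66/156 * 100
EF = 42.31%


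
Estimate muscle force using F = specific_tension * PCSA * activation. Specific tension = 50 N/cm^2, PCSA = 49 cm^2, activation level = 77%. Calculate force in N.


F = sigma * PCSA * activation
F = 50 * 49 * 0.77
F = 1886 N


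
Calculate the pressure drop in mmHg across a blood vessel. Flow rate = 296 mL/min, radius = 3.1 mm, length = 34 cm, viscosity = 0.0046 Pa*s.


dP = 8*mu*L*Q / (pi*r^4)
Q = 296 mL/min = 4.93333e-06 m^3/s
dP = 212.75 Pa = 212.75 / 133.322 mmHg = 1.596 mmHg


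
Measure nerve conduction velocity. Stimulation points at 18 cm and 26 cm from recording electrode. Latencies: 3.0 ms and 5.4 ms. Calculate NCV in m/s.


Distance = (26 - 18) / 100 = 0.08 m
dt = (5.4 - 3.0) / 1000 = 0.0024 s
NCV = dist / dt = 33.33 m/s


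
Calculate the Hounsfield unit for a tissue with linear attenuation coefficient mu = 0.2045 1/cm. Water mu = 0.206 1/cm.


HU = ((mu_tissue - mu_water) / mu_water) * 1000
HU = ((0.2045 - 0.206) / 0.206) * 1000
HU = -7.282
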